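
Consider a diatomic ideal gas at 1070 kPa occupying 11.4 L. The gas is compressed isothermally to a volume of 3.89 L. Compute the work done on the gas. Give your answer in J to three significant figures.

Isothermal: W = nRT ln(V₂/V₁) = P₁V₁ ln(V₂/V₁).
P₁V₁ = (1070 kPa)(11.4 L) = 12198 J.
W = 12198 × ln(3.89/11.4) = 12198 × -1.075
W_by_gas = -13115 J; work on gas = −W_by = 13115 J.

W ≈ 13100 J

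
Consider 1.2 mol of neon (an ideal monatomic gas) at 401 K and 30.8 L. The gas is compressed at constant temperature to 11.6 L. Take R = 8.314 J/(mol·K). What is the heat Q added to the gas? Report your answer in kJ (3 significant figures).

Isothermal ⇒ ΔU = 0, so Q = W = nRT ln(V₂/V₁).
Q = (1.2)(8.314)(401) ln(11.6/30.8) = 4001 × -0.9765 = -3907 J.

Q ≈ -3.91 kJ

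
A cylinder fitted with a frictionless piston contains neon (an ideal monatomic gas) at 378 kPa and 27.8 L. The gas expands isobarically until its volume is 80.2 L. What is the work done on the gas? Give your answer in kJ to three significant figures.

W ≈ -19.8 kJ

Isobaric: W = P ΔV.
W = (378 kPa)(80.2 − 27.8 L) = (378)(52.4) = 19807 J.
Work on gas = −W_by = -19807 J.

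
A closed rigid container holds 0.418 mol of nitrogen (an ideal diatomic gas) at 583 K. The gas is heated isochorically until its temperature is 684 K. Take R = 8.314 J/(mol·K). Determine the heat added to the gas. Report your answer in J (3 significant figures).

Q ≈ 878 J

Constant volume ⇒ W = 0, so Q = ΔU = nCᵥΔT with Cᵥ = 5R/2 = 20.79 J/(mol·K).
ΔU = (0.418)(20.79)(684 − 583) = 877.5 J.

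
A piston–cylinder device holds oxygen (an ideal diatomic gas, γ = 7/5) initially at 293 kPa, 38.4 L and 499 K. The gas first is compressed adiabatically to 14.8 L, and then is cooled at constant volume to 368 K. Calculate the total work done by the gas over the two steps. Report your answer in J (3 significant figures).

W_total ≈ -13100 J

Step 1 (adiabatic): W = (P₁V₁ − P₂V₂)/(γ−1) = (11251 − 16475)/0.4 = -13060 J.
Step 2 (isochoric): W = 0 (constant volume).
W_total = -13060 + 0 = -13060 J.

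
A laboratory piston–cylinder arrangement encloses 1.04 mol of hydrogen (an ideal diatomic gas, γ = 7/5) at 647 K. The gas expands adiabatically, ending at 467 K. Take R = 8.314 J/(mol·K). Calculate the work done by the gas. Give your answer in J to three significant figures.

W ≈ 3890 J

Adiabatic ⇒ Q = 0, so W_by = −ΔU = nCᵥ(T₁ − T₂).
Cᵥ = 5R/2 = 20.79 J/(mol·K).
W = (1.04)(20.79)(647 − 467) = 3891 J.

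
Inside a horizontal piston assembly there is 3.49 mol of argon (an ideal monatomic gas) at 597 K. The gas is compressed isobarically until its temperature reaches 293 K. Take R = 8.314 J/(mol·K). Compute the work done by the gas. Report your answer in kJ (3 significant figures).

W ≈ -8.82 kJ

Isobaric: W = P ΔV = nR ΔT.
W = (3.49)(8.314)(293 − 597) = -8821 J.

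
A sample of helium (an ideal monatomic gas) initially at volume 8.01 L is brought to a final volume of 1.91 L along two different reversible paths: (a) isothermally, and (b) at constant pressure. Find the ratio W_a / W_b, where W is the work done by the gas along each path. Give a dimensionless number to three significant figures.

W_a / W_b ≈ 1.88

Path (a) isothermal: W = P₁V₁ ln(V₂/V₁) → W_a/(P₁V₁) = -1.434.
Path (b) isobaric: W = P₁(V₂ − V₁) → W_b/(P₁V₁) = -0.7615.
W_a / W_b = -1.434 / -0.7615 = 1.882.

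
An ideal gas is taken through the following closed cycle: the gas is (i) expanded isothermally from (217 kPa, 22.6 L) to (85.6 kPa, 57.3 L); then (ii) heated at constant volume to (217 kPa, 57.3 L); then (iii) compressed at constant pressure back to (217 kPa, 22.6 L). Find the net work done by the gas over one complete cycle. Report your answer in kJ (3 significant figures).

W_net ≈ -2.97 kJ

Leg (i): W = PᵢVᵢ ln(V_f/Vᵢ) = (4904) ln(57.3/22.6) = 4563 J.
Leg (ii): W = 0.
Leg (iii): W = PΔV = (217)(22.6 − 57.3) = -7530 J.
W_net = 4563 − 7530 = -2967 J.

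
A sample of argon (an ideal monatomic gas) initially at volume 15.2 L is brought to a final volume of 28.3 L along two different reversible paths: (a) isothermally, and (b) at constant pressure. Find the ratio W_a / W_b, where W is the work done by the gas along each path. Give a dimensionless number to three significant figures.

Path (a) isothermal: W = P₁V₁ ln(V₂/V₁) → W_a/(P₁V₁) = 0.6216.
Path (b) isobaric: W = P₁(V₂ − V₁) → W_b/(P₁V₁) = 0.8618.
W_a / W_b = 0.6216 / 0.8618 = 0.7212.

W_a / W_b ≈ 0.721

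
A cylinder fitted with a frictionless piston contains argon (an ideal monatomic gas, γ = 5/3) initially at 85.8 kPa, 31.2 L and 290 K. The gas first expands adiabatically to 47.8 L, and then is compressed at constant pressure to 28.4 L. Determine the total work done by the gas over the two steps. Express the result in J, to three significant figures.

W_total ≈ 176 J

Step 1 (adiabatic): W = (P₁V₁ − P₂V₂)/(γ−1) = (2677 − 2014)/0.667 = 994 J.
After step 1: P = 42.14 kPa, V = 47.8 L, T = 218.2 K.
Step 2 (isobaric): W = PΔV = (42.14 kPa)(28.4 − 47.8 L) = -817.5 J.
W_total = 994 − 817.5 = 176.5 J.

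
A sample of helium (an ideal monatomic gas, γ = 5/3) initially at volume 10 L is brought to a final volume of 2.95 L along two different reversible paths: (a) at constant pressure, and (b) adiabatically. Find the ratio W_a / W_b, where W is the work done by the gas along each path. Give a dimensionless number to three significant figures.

Path (a) isobaric: W = P₁(V₂ − V₁) → W_a/(P₁V₁) = -0.705.
Path (b) adiabatic: W = P₁V₁(1 − (V₁/V₂)^(γ−1))/(γ−1) → W_b/(P₁V₁) = -1.885.
W_a / W_b = -0.705 / -1.885 = 0.374.

W_a / W_b ≈ 0.374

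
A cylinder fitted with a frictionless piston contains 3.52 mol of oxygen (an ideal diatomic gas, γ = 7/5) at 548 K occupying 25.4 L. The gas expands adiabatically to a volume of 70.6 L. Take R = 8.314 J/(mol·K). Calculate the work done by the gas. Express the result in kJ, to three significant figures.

W ≈ 13.5 kJ

Adiabatic: TV^(γ−1) = const with γ = 7/5.
T₂ = T₁ (V₁/V₂)^(γ−1) = 548 × (25.4/70.6)^0.4 = 548 × 0.6644 = 364.1 K.
W_by = nCᵥ(T₁ − T₂) = (3.52)(20.79)(548 − 364.1) = 13456 J.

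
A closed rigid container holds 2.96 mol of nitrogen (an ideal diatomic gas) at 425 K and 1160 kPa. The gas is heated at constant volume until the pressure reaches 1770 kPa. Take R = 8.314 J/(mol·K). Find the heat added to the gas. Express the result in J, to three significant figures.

Constant volume ⇒ W = 0, so Q = ΔU = nCᵥΔT with Cᵥ = 5R/2 = 20.79 J/(mol·K).
At constant V, T₂/T₁ = P₂/P₁ ⇒ ΔT = T₁(P₂/P₁ − 1) = 425·(1770/1160 − 1) = 223.5 K.
ΔU = (2.96)(20.79)(223.5) = 13750 J.

Q ≈ 13700 J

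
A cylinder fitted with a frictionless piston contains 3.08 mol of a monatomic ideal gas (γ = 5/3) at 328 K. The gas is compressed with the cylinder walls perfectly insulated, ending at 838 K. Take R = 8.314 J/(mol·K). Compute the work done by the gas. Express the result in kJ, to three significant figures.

W ≈ -19.6 kJ

Adiabatic ⇒ Q = 0, so W_by = −ΔU = nCᵥ(T₁ − T₂).
Cᵥ = 3R/2 = 12.47 J/(mol·K).
W = (3.08)(12.47)(328 − 838) = -19589 J.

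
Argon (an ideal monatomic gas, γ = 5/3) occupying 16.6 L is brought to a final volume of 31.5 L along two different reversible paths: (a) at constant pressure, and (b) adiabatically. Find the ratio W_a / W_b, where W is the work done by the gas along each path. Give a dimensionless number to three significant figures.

W_a / W_b ≈ 1.72

Path (a) isobaric: W = P₁(V₂ − V₁) → W_a/(P₁V₁) = 0.8976.
Path (b) adiabatic: W = P₁V₁(1 − (V₁/V₂)^(γ−1))/(γ−1) → W_b/(P₁V₁) = 0.5214.
W_a / W_b = 0.8976 / 0.5214 = 1.722.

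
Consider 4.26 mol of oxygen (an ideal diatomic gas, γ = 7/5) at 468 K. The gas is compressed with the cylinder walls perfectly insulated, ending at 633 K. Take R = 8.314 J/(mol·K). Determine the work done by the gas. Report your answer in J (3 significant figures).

W ≈ -14600 J

Adiabatic ⇒ Q = 0, so W_by = −ΔU = nCᵥ(T₁ − T₂).
Cᵥ = 5R/2 = 20.79 J/(mol·K).
W = (4.26)(20.79)(468 − 633) = -14610 J.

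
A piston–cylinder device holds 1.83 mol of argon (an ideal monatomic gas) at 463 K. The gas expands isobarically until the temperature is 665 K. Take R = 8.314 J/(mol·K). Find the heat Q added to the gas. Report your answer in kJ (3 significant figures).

Q ≈ 7.68 kJ

Isobaric: W = nRΔT = (1.83)(8.314)(202) = 3073 J.
ΔU = nCᵥΔT with Cᵥ = 3R/2: ΔU = (1.83)(12.47)(202) = 4610 J.
Q = ΔU + W = 4610 + 3073 = 7683 J.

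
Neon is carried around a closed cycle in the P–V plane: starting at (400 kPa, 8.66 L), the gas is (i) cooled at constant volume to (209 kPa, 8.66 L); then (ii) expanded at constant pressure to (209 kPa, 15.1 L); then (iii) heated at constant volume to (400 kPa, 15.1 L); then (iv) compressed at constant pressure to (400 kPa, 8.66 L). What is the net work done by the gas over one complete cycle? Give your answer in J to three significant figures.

W_net ≈ -1230 J

Constant-volume legs do no work.
W(ii) = (209)(15.1 − 8.66) = 1346 J; W(iv) = (400)(8.66 − 15.1) = -2576 J.
W_net = 1346 − 2576 = -1230 J (the counter-clockwise enclosed area).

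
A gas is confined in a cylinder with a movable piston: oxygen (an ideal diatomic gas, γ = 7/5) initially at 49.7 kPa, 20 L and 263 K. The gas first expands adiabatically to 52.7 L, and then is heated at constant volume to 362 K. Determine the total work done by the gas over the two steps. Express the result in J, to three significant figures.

Step 1 (adiabatic): W = (P₁V₁ − P₂V₂)/(γ−1) = (994 − 674.6)/0.4 = 798.4 J.
Step 2 (isochoric): W = 0 (constant volume).
W_total = 798.4 + 0 = 798.4 J.

W_total ≈ 798 J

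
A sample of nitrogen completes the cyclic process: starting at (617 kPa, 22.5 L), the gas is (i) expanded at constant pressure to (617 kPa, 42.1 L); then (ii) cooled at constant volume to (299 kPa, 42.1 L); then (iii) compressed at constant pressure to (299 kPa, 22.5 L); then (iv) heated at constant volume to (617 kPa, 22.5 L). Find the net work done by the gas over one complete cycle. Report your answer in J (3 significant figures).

W_net ≈ 6230 J

Constant-volume legs do no work.
W(i) = (617)(42.1 − 22.5) = 12093 J; W(iii) = (299)(22.5 − 42.1) = -5860 J.
W_net = 12093 − 5860 = 6233 J (the clockwise enclosed area).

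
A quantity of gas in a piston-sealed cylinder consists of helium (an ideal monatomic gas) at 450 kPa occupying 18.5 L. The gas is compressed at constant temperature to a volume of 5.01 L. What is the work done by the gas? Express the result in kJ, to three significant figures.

Isothermal: W = nRT ln(V₂/V₁) = P₁V₁ ln(V₂/V₁).
P₁V₁ = (450 kPa)(18.5 L) = 8325 J.
W = 8325 × ln(5.01/18.5) = 8325 × -1.306
W_by_gas = -10875 J.

W ≈ -10.9 kJ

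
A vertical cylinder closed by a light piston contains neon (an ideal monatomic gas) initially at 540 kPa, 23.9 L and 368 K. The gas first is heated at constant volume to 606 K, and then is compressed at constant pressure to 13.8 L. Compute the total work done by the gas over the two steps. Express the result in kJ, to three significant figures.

W_total ≈ -8.98 kJ

Step 1 (isochoric): W = 0 (constant volume).
After step 1: P = 889.2 kPa (V unchanged).
Step 2 (isobaric): W = PΔV = (889.2 kPa)(13.8 − 23.9 L) = -8981 J.
W_total = 0 − 8981 = -8981 J.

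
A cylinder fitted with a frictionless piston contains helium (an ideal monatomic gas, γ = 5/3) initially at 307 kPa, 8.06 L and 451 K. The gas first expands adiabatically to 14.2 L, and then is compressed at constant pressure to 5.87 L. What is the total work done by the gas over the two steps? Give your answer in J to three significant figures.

Step 1 (adiabatic): W = (P₁V₁ − P₂V₂)/(γ−1) = (2474 − 1696)/0.667 = 1167 J.
After step 1: P = 119.5 kPa, V = 14.2 L, T = 309.2 K.
Step 2 (isobaric): W = PΔV = (119.5 kPa)(5.87 − 14.2 L) = -995.1 J.
W_total = 1167 − 995.1 = 172.1 J.

W_total ≈ 172 J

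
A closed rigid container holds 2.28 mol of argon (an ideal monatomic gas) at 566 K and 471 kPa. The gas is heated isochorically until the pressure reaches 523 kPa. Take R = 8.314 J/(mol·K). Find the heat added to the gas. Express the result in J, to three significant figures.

Q ≈ 1780 J

Constant volume ⇒ W = 0, so Q = ΔU = nCᵥΔT with Cᵥ = 3R/2 = 12.47 J/(mol·K).
At constant V, T₂/T₁ = P₂/P₁ ⇒ ΔT = T₁(P₂/P₁ − 1) = 566·(523/471 − 1) = 62.49 K.
ΔU = (2.28)(12.47)(62.49) = 1777 J.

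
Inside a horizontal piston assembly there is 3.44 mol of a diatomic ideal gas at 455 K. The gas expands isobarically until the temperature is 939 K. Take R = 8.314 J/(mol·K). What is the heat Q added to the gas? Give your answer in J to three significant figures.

Isobaric: W = nRΔT = (3.44)(8.314)(484) = 13842 J.
ΔU = nCᵥΔT with Cᵥ = 5R/2: ΔU = (3.44)(20.79)(484) = 34606 J.
Q = ΔU + W = 34606 + 13842 = 48449 J.

Q ≈ 48400 J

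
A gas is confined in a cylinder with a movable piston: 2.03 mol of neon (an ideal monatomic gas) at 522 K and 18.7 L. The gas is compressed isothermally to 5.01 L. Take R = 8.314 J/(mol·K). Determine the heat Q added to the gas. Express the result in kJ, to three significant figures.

Q ≈ -11.6 kJ

Isothermal ⇒ ΔU = 0, so Q = W = nRT ln(V₂/V₁).
Q = (2.03)(8.314)(522) ln(5.01/18.7) = 8810 × -1.317 = -11604 J.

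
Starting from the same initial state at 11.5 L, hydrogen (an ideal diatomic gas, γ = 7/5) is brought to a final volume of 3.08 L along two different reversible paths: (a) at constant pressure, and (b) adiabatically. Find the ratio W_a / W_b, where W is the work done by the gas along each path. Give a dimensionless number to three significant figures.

Path (a) isobaric: W = P₁(V₂ − V₁) → W_a/(P₁V₁) = -0.7322.
Path (b) adiabatic: W = P₁V₁(1 − (V₁/V₂)^(γ−1))/(γ−1) → W_b/(P₁V₁) = -1.734.
W_a / W_b = -0.7322 / -1.734 = 0.4221.

W_a / W_b ≈ 0.422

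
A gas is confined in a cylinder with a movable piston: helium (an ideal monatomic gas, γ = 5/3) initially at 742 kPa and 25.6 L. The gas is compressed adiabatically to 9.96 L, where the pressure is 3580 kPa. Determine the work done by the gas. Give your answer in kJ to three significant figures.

Adiabatic: W = (P₁V₁ − P₂V₂)/(γ − 1) with γ = 5/3.
P₁V₁ = 18995 J, P₂V₂ = 35657 J.
W = (18995 − 35657) / 0.6667 = -24992 J.

W ≈ -25.0 kJ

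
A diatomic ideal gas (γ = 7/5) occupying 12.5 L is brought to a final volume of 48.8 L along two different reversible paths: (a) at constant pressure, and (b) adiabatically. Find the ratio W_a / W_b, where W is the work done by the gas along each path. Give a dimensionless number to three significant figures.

Path (a) isobaric: W = P₁(V₂ − V₁) → W_a/(P₁V₁) = 2.904.
Path (b) adiabatic: W = P₁V₁(1 − (V₁/V₂)^(γ−1))/(γ−1) → W_b/(P₁V₁) = 1.05.
W_a / W_b = 2.904 / 1.05 = 2.765.

W_a / W_b ≈ 2.77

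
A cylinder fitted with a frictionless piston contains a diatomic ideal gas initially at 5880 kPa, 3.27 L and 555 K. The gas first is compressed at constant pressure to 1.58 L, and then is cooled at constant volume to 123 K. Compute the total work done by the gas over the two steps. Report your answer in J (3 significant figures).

W_total ≈ -9940 J

Step 1 (isobaric): W = PΔV = (5880 kPa)(1.58 − 3.27 L) = -9937 J.
Step 2 (isochoric): W = 0 (constant volume).
W_total = -9937 + 0 = -9937 J.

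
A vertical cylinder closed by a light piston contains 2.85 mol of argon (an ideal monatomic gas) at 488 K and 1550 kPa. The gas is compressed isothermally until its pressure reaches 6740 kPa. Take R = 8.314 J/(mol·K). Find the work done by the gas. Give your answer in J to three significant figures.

W ≈ -17000 J

Isothermal process: W = nRT ln(V₂/V₁) = nRT ln(P₁/P₂).
W = (2.85)(8.314)(488) × ln(1550/6740)
  = 11563 × ln(0.23) = 11563 × -1.47
W_by_gas = -16996 J.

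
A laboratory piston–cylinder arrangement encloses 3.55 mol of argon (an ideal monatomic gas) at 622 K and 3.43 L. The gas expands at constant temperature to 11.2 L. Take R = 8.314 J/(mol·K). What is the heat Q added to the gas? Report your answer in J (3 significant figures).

Q ≈ 21700 J

Isothermal ⇒ ΔU = 0, so Q = W = nRT ln(V₂/V₁).
Q = (3.55)(8.314)(622) ln(11.2/3.43) = 18358 × 1.183 = 21724 J.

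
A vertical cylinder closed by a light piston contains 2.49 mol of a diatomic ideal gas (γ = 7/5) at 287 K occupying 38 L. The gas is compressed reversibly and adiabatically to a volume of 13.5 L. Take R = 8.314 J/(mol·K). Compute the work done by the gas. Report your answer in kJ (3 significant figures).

Adiabatic: TV^(γ−1) = const with γ = 7/5.
T₂ = T₁ (V₁/V₂)^(γ−1) = 287 × (38/13.5)^0.4 = 287 × 1.513 = 434.2 K.
W_by = nCᵥ(T₁ − T₂) = (2.49)(20.79)(287 − 434.2) = -7617 J.

W ≈ -7.62 kJ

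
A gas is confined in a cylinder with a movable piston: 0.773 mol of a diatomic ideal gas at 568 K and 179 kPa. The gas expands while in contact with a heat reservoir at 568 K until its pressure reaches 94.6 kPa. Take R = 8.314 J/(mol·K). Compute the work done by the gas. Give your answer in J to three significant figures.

W ≈ 2330 J

Isothermal process: W = nRT ln(V₂/V₁) = nRT ln(P₁/P₂).
W = (0.773)(8.314)(568) × ln(179/94.6)
  = 3650 × ln(1.892) = 3650 × 0.6377
W_by_gas = 2328 J.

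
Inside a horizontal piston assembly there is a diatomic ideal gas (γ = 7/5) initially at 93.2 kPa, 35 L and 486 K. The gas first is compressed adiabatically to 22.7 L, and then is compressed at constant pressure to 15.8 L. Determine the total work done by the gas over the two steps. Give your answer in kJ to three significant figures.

Step 1 (adiabatic): W = (P₁V₁ − P₂V₂)/(γ−1) = (3262 − 3879)/0.4 = -1542 J.
After step 1: P = 170.9 kPa, V = 22.7 L, T = 577.9 K.
Step 2 (isobaric): W = PΔV = (170.9 kPa)(15.8 − 22.7 L) = -1179 J.
W_total = -1542 − 1179 = -2721 J.

W_total ≈ -2.72 kJ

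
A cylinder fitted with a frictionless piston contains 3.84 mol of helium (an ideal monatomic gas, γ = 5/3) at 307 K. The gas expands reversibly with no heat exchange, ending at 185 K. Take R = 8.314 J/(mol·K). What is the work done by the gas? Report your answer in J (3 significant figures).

W ≈ 5840 J

Adiabatic ⇒ Q = 0, so W_by = −ΔU = nCᵥ(T₁ − T₂).
Cᵥ = 3R/2 = 12.47 J/(mol·K).
W = (3.84)(12.47)(307 − 185) = 5842 J.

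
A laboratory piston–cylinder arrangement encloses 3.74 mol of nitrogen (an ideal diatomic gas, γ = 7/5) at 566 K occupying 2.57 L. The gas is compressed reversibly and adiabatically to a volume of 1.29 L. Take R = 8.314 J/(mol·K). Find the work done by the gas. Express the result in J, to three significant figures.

W ≈ -14000 J

Adiabatic: TV^(γ−1) = const with γ = 7/5.
T₂ = T₁ (V₁/V₂)^(γ−1) = 566 × (2.57/1.29)^0.4 = 566 × 1.317 = 745.7 K.
W_by = nCᵥ(T₁ − T₂) = (3.74)(20.79)(566 − 745.7) = -13968 J.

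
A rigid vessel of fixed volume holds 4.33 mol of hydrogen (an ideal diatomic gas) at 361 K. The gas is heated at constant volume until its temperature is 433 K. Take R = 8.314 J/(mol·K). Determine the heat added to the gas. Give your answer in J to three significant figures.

Constant volume ⇒ W = 0, so Q = ΔU = nCᵥΔT with Cᵥ = 5R/2 = 20.79 J/(mol·K).
ΔU = (4.33)(20.79)(433 − 361) = 6480 J.

Q ≈ 6480 J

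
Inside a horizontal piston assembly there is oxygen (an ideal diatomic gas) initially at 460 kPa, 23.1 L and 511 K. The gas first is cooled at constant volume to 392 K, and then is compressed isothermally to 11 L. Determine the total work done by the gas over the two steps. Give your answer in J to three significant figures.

W_total ≈ -6050 J

Step 1 (isochoric): W = 0 (constant volume).
After step 1: P = 352.9 kPa (V unchanged).
Step 2 (isothermal): W = P₁V₁ ln(V₂/V₁) = (8151) ln(11/23.1) = -6048 J.
W_total = 0 − 6048 = -6048 J.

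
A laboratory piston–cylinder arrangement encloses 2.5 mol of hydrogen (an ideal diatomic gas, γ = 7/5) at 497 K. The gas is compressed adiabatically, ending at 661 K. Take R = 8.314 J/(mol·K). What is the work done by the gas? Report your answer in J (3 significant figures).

Adiabatic ⇒ Q = 0, so W_by = −ΔU = nCᵥ(T₁ − T₂).
Cᵥ = 5R/2 = 20.79 J/(mol·K).
W = (2.5)(20.79)(497 − 661) = -8522 J.

W ≈ -8520 J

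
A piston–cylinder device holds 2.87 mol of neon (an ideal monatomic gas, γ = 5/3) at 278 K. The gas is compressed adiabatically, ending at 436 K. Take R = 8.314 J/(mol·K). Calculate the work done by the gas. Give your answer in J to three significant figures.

Adiabatic ⇒ Q = 0, so W_by = −ΔU = nCᵥ(T₁ − T₂).
Cᵥ = 3R/2 = 12.47 J/(mol·K).
W = (2.87)(12.47)(278 − 436) = -5655 J.

W ≈ -5660 J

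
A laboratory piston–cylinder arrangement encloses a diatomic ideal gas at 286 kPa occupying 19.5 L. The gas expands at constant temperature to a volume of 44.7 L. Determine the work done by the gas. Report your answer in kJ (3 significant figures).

Isothermal: W = nRT ln(V₂/V₁) = P₁V₁ ln(V₂/V₁).
P₁V₁ = (286 kPa)(19.5 L) = 5577 J.
W = 5577 × ln(44.7/19.5) = 5577 × 0.8296
W_by_gas = 4626 J.

W ≈ 4.63 kJ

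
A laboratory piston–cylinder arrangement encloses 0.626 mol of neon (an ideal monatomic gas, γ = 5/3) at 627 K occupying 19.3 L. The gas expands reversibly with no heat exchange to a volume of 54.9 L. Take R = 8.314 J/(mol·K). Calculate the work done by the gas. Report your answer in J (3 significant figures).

Adiabatic: TV^(γ−1) = const with γ = 5/3.
T₂ = T₁ (V₁/V₂)^(γ−1) = 627 × (19.3/54.9)^0.667 = 627 × 0.4981 = 312.3 K.
W_by = nCᵥ(T₁ − T₂) = (0.626)(12.47)(627 − 312.3) = 2457 J.

W ≈ 2460 J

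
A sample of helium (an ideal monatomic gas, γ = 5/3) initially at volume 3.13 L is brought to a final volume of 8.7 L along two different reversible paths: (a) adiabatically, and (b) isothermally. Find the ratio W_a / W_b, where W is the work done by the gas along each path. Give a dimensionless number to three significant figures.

W_a / W_b ≈ 0.725

Path (a) adiabatic: W = P₁V₁(1 − (V₁/V₂)^(γ−1))/(γ−1) → W_a/(P₁V₁) = 0.7412.
Path (b) isothermal: W = P₁V₁ ln(V₂/V₁) → W_b/(P₁V₁) = 1.022.
W_a / W_b = 0.7412 / 1.022 = 0.7251.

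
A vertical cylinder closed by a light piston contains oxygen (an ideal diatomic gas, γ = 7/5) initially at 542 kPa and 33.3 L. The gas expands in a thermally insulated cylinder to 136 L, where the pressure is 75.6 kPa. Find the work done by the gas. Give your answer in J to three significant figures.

W ≈ 19400 J

Adiabatic: W = (P₁V₁ − P₂V₂)/(γ − 1) with γ = 7/5.
P₁V₁ = 18049 J, P₂V₂ = 10282 J.
W = (18049 − 10282) / 0.4 = 19418 J.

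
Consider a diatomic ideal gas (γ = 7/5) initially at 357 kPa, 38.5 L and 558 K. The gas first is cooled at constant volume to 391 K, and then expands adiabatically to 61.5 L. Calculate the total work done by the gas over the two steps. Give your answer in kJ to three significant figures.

W_total ≈ 4.11 kJ

Step 1 (isochoric): W = 0 (constant volume).
After step 1: P = 250.2 kPa (V unchanged).
Step 2 (adiabatic): W = (P₁V₁ − P₂V₂)/(γ−1) = (9631 − 7986)/0.4 = 4114 J.
W_total = 0 + 4114 = 4114 J.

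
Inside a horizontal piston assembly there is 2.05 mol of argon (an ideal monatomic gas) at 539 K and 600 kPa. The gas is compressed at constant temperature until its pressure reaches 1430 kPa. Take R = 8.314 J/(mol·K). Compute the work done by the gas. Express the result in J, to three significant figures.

W ≈ -7980 J

Isothermal process: W = nRT ln(V₂/V₁) = nRT ln(P₁/P₂).
W = (2.05)(8.314)(539) × ln(600/1430)
  = 9187 × ln(0.4196) = 9187 × -0.8685
W_by_gas = -7979 J.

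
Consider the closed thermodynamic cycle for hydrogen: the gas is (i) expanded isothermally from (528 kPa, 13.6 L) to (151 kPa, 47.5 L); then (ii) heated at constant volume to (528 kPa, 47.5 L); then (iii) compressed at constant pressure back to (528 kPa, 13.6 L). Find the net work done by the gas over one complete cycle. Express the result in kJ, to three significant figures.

Leg (i): W = PᵢVᵢ ln(V_f/Vᵢ) = (7181) ln(47.5/13.6) = 8981 J.
Leg (ii): W = 0.
Leg (iii): W = PΔV = (528)(13.6 − 47.5) = -17899 J.
W_net = 8981 − 17899 = -8918 J.

W_net ≈ -8.92 kJ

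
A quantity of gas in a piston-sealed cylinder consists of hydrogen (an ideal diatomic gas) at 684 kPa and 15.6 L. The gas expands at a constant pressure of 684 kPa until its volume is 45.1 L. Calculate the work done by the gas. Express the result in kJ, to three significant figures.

W ≈ 20.2 kJ

Isobaric: W = P ΔV.
W = (684 kPa)(45.1 − 15.6 L) = (684)(29.5) = 20178 J.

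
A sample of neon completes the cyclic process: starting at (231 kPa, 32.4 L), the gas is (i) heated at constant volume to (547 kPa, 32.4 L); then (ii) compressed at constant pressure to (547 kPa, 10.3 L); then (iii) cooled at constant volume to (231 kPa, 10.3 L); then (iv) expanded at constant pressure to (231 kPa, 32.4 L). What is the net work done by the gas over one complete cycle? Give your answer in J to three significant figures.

W_net ≈ -6980 J

Constant-volume legs do no work.
W(ii) = (547)(10.3 − 32.4) = -12089 J; W(iv) = (231)(32.4 − 10.3) = 5105 J.
W_net = -12089 + 5105 = -6984 J (the counter-clockwise enclosed area).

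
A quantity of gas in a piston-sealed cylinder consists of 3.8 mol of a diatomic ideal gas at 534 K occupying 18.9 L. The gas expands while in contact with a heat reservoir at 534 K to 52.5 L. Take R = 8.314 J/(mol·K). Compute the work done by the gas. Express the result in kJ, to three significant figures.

Isothermal: W = nRT ln(V₂/V₁).
W = (3.8)(8.314)(534) × ln(52.5/18.9)
  = 16871 × 1.022
W_by_gas = 17236 J.

W ≈ 17.2 kJ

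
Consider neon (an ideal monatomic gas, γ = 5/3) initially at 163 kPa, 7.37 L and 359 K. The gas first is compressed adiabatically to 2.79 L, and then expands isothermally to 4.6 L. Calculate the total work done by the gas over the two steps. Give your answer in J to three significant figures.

W_total ≈ -494 J

Step 1 (adiabatic): W = (P₁V₁ − P₂V₂)/(γ−1) = (1201 − 2296)/0.667 = -1641 J.
After step 1: P = 822.8 kPa, V = 2.79 L, T = 686 K.
Step 2 (isothermal): W = P₁V₁ ln(V₂/V₁) = (2296) ln(4.6/2.79) = 1148 J.
W_total = -1641 + 1148 = -493.6 J.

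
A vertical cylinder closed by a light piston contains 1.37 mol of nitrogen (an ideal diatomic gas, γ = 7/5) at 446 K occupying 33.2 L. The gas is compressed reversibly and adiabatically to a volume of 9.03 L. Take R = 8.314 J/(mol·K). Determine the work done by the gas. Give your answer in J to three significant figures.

W ≈ -8680 J

Adiabatic: TV^(γ−1) = const with γ = 7/5.
T₂ = T₁ (V₁/V₂)^(γ−1) = 446 × (33.2/9.03)^0.4 = 446 × 1.683 = 750.8 K.
W_by = nCᵥ(T₁ − T₂) = (1.37)(20.79)(446 − 750.8) = -8679 J.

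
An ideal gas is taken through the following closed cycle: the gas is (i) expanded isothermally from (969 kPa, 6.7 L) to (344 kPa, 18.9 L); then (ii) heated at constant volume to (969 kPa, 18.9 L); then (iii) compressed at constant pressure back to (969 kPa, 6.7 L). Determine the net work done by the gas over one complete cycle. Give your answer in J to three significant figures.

Leg (i): W = PᵢVᵢ ln(V_f/Vᵢ) = (6492) ln(18.9/6.7) = 6733 J.
Leg (ii): W = 0.
Leg (iii): W = PΔV = (969)(6.7 − 18.9) = -11822 J.
W_net = 6733 − 11822 = -5089 J.

W_net ≈ -5090 J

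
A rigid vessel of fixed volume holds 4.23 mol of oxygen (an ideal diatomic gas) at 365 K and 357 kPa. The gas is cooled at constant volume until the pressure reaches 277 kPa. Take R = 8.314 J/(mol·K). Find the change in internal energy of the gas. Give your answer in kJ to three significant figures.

ΔU ≈ -7.19 kJ

Constant volume ⇒ W = 0, so Q = ΔU = nCᵥΔT with Cᵥ = 5R/2 = 20.79 J/(mol·K).
At constant V, T₂/T₁ = P₂/P₁ ⇒ ΔT = T₁(P₂/P₁ − 1) = 365·(277/357 − 1) = -81.79 K.
ΔU = (4.23)(20.79)(-81.79) = -7191 J.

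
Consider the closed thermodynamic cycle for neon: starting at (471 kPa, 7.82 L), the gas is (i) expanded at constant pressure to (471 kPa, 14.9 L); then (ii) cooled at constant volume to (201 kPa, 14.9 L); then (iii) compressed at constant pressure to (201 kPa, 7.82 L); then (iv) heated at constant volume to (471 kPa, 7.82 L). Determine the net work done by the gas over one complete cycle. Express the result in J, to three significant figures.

Constant-volume legs do no work.
W(i) = (471)(14.9 − 7.82) = 3335 J; W(iii) = (201)(7.82 − 14.9) = -1423 J.
W_net = 3335 − 1423 = 1912 J (the clockwise enclosed area).

W_net ≈ 1910 J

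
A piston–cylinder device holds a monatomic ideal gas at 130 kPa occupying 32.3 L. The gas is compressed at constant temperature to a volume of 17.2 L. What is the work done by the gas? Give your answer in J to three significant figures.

Isothermal: W = nRT ln(V₂/V₁) = P₁V₁ ln(V₂/V₁).
P₁V₁ = (130 kPa)(32.3 L) = 4199 J.
W = 4199 × ln(17.2/32.3) = 4199 × -0.6302
W_by_gas = -2646 J.

W ≈ -2650 J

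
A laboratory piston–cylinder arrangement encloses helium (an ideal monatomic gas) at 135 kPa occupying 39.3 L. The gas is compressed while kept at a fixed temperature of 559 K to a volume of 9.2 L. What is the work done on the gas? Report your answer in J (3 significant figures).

W ≈ 7700 J

Isothermal: W = nRT ln(V₂/V₁) = P₁V₁ ln(V₂/V₁).
P₁V₁ = (135 kPa)(39.3 L) = 5306 J.
W = 5306 × ln(9.2/39.3) = 5306 × -1.452
W_by_gas = -7704 J; work on gas = −W_by = 7704 J.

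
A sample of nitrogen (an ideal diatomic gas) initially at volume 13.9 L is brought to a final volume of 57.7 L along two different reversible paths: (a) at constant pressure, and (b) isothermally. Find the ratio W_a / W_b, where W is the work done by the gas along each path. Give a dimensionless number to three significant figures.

Path (a) isobaric: W = P₁(V₂ − V₁) → W_a/(P₁V₁) = 3.151.
Path (b) isothermal: W = P₁V₁ ln(V₂/V₁) → W_b/(P₁V₁) = 1.423.
W_a / W_b = 3.151 / 1.423 = 2.214.

W_a / W_b ≈ 2.21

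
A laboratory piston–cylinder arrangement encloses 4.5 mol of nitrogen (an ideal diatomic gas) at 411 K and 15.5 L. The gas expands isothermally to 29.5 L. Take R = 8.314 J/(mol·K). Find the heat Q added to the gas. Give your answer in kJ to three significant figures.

Isothermal ⇒ ΔU = 0, so Q = W = nRT ln(V₂/V₁).
Q = (4.5)(8.314)(411) ln(29.5/15.5) = 15377 × 0.6436 = 9896 J.

Q ≈ 9.90 kJ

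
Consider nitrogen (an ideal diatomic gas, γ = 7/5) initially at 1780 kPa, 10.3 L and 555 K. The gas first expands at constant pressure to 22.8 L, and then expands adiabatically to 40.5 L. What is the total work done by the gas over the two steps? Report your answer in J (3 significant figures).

Step 1 (isobaric): W = PΔV = (1780 kPa)(22.8 − 10.3 L) = 22250 J.
After step 1: P = 1780 kPa, V = 22.8 L, T = 1229 K.
Step 2 (adiabatic): W = (P₁V₁ − P₂V₂)/(γ−1) = (40584 − 32251)/0.4 = 20832 J.
W_total = 22250 + 20832 = 43082 J.

W_total ≈ 43100 J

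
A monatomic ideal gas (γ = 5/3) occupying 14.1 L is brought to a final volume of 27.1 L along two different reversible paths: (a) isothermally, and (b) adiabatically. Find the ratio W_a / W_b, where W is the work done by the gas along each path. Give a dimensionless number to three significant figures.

Path (a) isothermal: W = P₁V₁ ln(V₂/V₁) → W_a/(P₁V₁) = 0.6534.
Path (b) adiabatic: W = P₁V₁(1 − (V₁/V₂)^(γ−1))/(γ−1) → W_b/(P₁V₁) = 0.5297.
W_a / W_b = 0.6534 / 0.5297 = 1.234.

W_a / W_b ≈ 1.23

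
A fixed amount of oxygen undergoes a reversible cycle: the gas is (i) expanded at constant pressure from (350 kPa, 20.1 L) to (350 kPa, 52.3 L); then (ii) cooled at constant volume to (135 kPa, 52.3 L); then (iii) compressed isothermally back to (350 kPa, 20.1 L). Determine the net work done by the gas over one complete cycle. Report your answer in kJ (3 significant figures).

Leg (i): W = PΔV = (350)(52.3 − 20.1) = 11270 J.
Leg (ii): W = 0.
Leg (iii): W = PᵢVᵢ ln(V_f/Vᵢ) = (7060) ln(20.1/52.3) = -6752 J.
W_net = 11270 − 6752 = 4518 J.

W_net ≈ 4.52 kJ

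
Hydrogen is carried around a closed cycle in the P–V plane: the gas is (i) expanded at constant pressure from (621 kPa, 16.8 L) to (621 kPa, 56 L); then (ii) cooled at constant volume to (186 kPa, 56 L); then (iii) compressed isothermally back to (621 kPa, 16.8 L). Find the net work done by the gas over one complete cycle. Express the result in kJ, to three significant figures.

Leg (i): W = PΔV = (621)(56 − 16.8) = 24343 J.
Leg (ii): W = 0.
Leg (iii): W = PᵢVᵢ ln(V_f/Vᵢ) = (10416) ln(16.8/56) = -12541 J.
W_net = 24343 − 12541 = 11803 J.

W_net ≈ 11.8 kJ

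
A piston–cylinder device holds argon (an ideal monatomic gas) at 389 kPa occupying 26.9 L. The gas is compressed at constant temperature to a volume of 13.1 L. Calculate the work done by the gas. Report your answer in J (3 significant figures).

W ≈ -7530 J

Isothermal: W = nRT ln(V₂/V₁) = P₁V₁ ln(V₂/V₁).
P₁V₁ = (389 kPa)(26.9 L) = 10464 J.
W = 10464 × ln(13.1/26.9) = 10464 × -0.7195
W_by_gas = -7529 J.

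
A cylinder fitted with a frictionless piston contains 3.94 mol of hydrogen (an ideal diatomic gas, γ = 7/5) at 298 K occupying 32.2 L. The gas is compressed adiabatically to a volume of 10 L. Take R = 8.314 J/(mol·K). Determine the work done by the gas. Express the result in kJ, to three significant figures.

W ≈ -14.6 kJ

Adiabatic: TV^(γ−1) = const with γ = 7/5.
T₂ = T₁ (V₁/V₂)^(γ−1) = 298 × (32.2/10)^0.4 = 298 × 1.596 = 475.7 K.
W_by = nCᵥ(T₁ − T₂) = (3.94)(20.79)(298 − 475.7) = -14555 J.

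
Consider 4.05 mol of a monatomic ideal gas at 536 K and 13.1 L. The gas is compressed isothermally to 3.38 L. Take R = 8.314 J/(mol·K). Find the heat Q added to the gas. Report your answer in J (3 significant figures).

Isothermal ⇒ ΔU = 0, so Q = W = nRT ln(V₂/V₁).
Q = (4.05)(8.314)(536) ln(3.38/13.1) = 18048 × -1.355 = -24450 J.

Q ≈ -24500 J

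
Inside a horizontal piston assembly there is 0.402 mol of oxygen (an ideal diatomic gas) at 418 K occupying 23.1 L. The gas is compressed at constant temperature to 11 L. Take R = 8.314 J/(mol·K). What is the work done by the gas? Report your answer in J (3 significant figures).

W ≈ -1040 J

Isothermal: W = nRT ln(V₂/V₁).
W = (0.402)(8.314)(418) × ln(11/23.1)
  = 1397 × -0.7419
W_by_gas = -1037 J.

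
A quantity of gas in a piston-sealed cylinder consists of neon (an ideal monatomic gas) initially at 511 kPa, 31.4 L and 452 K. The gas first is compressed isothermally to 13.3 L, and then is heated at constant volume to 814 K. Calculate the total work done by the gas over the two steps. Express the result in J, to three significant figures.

W_total ≈ -13800 J

Step 1 (isothermal): W = P₁V₁ ln(V₂/V₁) = (16045) ln(13.3/31.4) = -13784 J.
Step 2 (isochoric): W = 0 (constant volume).
W_total = -13784 + 0 = -13784 J.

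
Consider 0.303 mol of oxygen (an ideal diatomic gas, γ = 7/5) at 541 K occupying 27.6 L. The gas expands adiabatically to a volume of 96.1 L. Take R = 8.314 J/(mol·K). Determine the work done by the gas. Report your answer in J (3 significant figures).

Adiabatic: TV^(γ−1) = const with γ = 7/5.
T₂ = T₁ (V₁/V₂)^(γ−1) = 541 × (27.6/96.1)^0.4 = 541 × 0.6071 = 328.5 K.
W_by = nCᵥ(T₁ − T₂) = (0.303)(20.79)(541 − 328.5) = 1339 J.

W ≈ 1340 J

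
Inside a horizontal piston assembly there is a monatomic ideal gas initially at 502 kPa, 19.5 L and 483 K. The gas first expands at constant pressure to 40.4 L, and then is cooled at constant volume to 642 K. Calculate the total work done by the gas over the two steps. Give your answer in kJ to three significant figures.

W_total ≈ 10.5 kJ

Step 1 (isobaric): W = PΔV = (502 kPa)(40.4 − 19.5 L) = 10492 J.
Step 2 (isochoric): W = 0 (constant volume).
W_total = 10492 + 0 = 10492 J.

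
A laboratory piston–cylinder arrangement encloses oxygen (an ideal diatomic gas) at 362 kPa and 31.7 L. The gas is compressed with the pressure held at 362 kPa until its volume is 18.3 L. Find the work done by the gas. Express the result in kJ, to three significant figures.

Isobaric: W = P ΔV.
W = (362 kPa)(18.3 − 31.7 L) = (362)(-13.4) = -4851 J.

W ≈ -4.85 kJ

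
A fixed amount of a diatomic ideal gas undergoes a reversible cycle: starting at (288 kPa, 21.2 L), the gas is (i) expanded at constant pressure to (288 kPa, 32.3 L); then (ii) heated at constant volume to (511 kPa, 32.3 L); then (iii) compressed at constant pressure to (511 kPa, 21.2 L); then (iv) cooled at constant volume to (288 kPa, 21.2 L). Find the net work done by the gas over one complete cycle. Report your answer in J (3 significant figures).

Constant-volume legs do no work.
W(i) = (288)(32.3 − 21.2) = 3197 J; W(iii) = (511)(21.2 − 32.3) = -5672 J.
W_net = 3197 − 5672 = -2475 J (the counter-clockwise enclosed area).

W_net ≈ -2480 J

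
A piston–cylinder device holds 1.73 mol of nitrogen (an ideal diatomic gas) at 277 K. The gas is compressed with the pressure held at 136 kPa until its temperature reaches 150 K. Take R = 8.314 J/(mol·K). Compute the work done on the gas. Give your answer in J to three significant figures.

Isobaric: W = P ΔV = nR ΔT.
W = (1.73)(8.314)(150 − 277) = -1827 J.
Work on gas = −W_by = 1827 J.

W ≈ 1830 J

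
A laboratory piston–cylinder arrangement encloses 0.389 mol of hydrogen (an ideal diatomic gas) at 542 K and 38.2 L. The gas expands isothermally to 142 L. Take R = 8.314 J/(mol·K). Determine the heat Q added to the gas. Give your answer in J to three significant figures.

Isothermal ⇒ ΔU = 0, so Q = W = nRT ln(V₂/V₁).
Q = (0.389)(8.314)(542) ln(142/38.2) = 1753 × 1.313 = 2302 J.

Q ≈ 2300 J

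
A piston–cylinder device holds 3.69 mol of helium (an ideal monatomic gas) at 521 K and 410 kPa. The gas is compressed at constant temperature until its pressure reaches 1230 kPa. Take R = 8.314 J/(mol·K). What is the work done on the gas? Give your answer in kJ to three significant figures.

Isothermal process: W = nRT ln(V₂/V₁) = nRT ln(P₁/P₂).
W = (3.69)(8.314)(521) × ln(410/1230)
  = 15984 × ln(0.3333) = 15984 × -1.099
W_by_gas = -17560 J; work on gas = −W_by = 17560 J.

W ≈ 17.6 kJ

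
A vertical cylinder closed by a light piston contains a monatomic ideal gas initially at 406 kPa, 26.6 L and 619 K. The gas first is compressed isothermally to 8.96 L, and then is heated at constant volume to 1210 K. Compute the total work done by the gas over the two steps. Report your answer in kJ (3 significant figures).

W_total ≈ -11.8 kJ

Step 1 (isothermal): W = P₁V₁ ln(V₂/V₁) = (10800) ln(8.96/26.6) = -11751 J.
Step 2 (isochoric): W = 0 (constant volume).
W_total = -11751 + 0 = -11751 J.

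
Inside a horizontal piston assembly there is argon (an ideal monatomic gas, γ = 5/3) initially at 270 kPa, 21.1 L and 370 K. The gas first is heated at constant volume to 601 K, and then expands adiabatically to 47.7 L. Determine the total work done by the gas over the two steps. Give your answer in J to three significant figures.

W_total ≈ 5820 J

Step 1 (isochoric): W = 0 (constant volume).
After step 1: P = 438.6 kPa (V unchanged).
Step 2 (adiabatic): W = (P₁V₁ − P₂V₂)/(γ−1) = (9254 − 5372)/0.667 = 5822 J.
W_total = 0 + 5822 = 5822 J.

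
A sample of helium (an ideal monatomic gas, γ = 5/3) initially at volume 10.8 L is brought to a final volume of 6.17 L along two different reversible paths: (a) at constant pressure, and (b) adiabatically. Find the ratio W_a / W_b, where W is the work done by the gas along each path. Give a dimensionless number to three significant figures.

Path (a) isobaric: W = P₁(V₂ − V₁) → W_a/(P₁V₁) = -0.4287.
Path (b) adiabatic: W = P₁V₁(1 − (V₁/V₂)^(γ−1))/(γ−1) → W_b/(P₁V₁) = -0.6786.
W_a / W_b = -0.4287 / -0.6786 = 0.6317.

W_a / W_b ≈ 0.632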